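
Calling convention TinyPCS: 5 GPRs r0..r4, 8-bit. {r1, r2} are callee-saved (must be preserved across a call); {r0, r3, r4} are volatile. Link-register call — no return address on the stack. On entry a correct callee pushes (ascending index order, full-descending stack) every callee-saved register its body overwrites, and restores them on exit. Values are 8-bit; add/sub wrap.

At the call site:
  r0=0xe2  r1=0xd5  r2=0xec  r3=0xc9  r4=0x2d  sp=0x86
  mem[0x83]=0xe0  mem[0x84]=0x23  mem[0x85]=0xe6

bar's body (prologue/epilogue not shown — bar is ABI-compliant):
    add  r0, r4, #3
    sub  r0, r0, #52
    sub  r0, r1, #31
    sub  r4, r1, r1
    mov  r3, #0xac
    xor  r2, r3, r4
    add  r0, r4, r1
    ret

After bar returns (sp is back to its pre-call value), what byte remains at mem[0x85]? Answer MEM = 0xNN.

prologue: push r2 → mem[0x85]=0xec, sp=0x85
body[0] add  r0, r4, #3 → r0=0x30
body[1] sub  r0, r0, #52 → r0=0xfc
body[2] sub  r0, r1, #31 → r0=0xb6
body[3] sub  r4, r1, r1 → r4=0x00
body[4] mov  r3, #0xac → r3=0xac
body[5] xor  r2, r3, r4 → r2=0xac
body[6] add  r0, r4, r1 → r0=0xd5
epilogue: pop r2=0xec, sp=0x86
prologue pushed ['r2'] at ['0x85']

MEM = 0xec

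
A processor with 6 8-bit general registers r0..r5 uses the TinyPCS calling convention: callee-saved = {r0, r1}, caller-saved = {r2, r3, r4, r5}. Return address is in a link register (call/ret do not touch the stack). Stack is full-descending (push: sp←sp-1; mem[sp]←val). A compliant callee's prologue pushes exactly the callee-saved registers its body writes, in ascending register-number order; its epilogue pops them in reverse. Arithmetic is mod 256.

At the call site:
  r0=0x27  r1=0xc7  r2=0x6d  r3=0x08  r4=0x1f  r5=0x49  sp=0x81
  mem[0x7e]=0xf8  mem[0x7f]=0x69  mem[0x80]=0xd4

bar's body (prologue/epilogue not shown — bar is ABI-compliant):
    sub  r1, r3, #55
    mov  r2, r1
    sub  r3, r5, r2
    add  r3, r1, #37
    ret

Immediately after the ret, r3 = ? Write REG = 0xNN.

REG = 0xf6

prologue: push r1 → mem[0x80]=0xc7, sp=0x80
body[0] sub  r1, r3, #55 → r1=0xd1
body[1] mov  r2, r1 → r2=0xd1
body[2] sub  r3, r5, r2 → r3=0x78
body[3] add  r3, r1, #37 → r3=0xf6
epilogue: pop r1=0xc7, sp=0x81
r3 is caller-saved → body value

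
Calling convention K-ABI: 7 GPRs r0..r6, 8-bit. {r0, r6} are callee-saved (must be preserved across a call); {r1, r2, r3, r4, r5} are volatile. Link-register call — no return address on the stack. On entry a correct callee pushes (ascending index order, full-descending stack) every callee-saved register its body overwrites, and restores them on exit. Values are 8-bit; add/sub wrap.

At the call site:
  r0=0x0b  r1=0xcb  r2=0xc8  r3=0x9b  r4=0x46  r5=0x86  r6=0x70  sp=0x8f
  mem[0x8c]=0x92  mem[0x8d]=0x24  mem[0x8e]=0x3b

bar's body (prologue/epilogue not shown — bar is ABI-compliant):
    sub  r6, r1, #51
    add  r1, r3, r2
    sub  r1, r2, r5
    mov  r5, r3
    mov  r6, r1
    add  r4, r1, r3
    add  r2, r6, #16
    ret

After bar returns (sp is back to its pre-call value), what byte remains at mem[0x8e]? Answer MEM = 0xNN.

prologue: push r6 → mem[0x8e]=0x70, sp=0x8e
body[0] sub  r6, r1, #51 → r6=0x98
body[1] add  r1, r3, r2 → r1=0x63
body[2] sub  r1, r2, r5 → r1=0x42
body[3] mov  r5, r3 → r5=0x9b
body[4] mov  r6, r1 → r6=0x42
body[5] add  r4, r1, r3 → r4=0xdd
body[6] add  r2, r6, #16 → r2=0x52
epilogue: pop r6=0x70, sp=0x8f
prologue pushed ['r6'] at ['0x8e']

MEM = 0x70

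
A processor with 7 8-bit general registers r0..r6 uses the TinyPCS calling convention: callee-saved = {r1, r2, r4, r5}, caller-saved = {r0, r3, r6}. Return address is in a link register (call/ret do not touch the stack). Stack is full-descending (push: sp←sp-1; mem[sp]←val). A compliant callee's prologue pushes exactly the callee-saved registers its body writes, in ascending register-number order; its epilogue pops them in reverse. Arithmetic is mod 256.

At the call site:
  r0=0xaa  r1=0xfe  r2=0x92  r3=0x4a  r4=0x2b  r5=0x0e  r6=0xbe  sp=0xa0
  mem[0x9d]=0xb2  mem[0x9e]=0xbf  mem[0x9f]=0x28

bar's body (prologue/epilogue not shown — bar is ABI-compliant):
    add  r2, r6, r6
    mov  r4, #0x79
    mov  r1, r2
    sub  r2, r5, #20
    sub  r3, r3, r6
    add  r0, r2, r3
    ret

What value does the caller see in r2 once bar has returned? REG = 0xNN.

prologue: push r1 → mem[0x9f]=0xfe, sp=0x9f
prologue: push r2 → mem[0x9e]=0x92, sp=0x9e
prologue: push r4 → mem[0x9d]=0x2b, sp=0x9d
body[0] add  r2, r6, r6 → r2=0x7c
body[1] mov  r4, #0x79 → r4=0x79
body[2] mov  r1, r2 → r1=0x7c
body[3] sub  r2, r5, #20 → r2=0xfa
body[4] sub  r3, r3, r6 → r3=0x8c
body[5] add  r0, r2, r3 → r0=0x86
epilogue: pop r4=0x2b, sp=0x9e
epilogue: pop r2=0x92, sp=0x9f
epilogue: pop r1=0xfe, sp=0xa0
r2 is callee-saved → restored

REG = 0x92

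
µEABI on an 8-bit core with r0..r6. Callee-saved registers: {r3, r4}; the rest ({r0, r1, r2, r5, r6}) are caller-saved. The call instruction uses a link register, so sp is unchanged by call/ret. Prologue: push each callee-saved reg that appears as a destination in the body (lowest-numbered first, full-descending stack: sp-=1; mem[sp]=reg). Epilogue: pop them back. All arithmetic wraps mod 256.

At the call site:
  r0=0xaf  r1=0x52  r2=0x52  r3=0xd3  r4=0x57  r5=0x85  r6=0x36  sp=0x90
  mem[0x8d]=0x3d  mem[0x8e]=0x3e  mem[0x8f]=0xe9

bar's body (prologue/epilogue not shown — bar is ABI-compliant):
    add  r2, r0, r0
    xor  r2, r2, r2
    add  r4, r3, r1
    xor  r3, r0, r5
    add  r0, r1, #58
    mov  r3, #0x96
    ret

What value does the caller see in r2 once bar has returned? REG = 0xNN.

prologue: push r3 -> mem[0x8f]=0xd3, sp=0x8f
prologue: push r4 -> mem[0x8e]=0x57, sp=0x8e
body[0] add  r2, r0, r0 -> r2=0x5e
body[1] xor  r2, r2, r2 -> r2=0x00
body[2] add  r4, r3, r1 -> r4=0x25
body[3] xor  r3, r0, r5 -> r3=0x2a
body[4] add  r0, r1, #58 -> r0=0x8c
body[5] mov  r3, #0x96 -> r3=0x96
epilogue: pop r4=0x57, sp=0x8f
epilogue: pop r3=0xd3, sp=0x90
r2 is caller-saved -> body value

REG = 0x00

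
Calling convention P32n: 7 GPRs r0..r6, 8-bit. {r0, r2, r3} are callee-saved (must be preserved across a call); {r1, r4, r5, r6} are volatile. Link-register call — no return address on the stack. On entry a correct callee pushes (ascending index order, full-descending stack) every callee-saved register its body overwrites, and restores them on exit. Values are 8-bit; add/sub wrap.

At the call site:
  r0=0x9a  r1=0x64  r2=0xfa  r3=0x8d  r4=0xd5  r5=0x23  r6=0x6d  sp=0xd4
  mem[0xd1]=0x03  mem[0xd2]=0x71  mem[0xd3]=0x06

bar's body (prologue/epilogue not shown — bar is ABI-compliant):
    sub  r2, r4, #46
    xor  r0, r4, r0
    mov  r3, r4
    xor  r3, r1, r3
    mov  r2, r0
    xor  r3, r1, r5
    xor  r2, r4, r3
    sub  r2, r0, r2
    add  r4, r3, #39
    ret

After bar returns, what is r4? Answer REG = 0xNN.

prologue: push r0 → mem[0xd3]=0x9a, sp=0xd3
prologue: push r2 → mem[0xd2]=0xfa, sp=0xd2
prologue: push r3 → mem[0xd1]=0x8d, sp=0xd1
body[0] sub  r2, r4, #46 → r2=0xa7
body[1] xor  r0, r4, r0 → r0=0x4f
body[2] mov  r3, r4 → r3=0xd5
body[3] xor  r3, r1, r3 → r3=0xb1
body[4] mov  r2, r0 → r2=0x4f
body[5] xor  r3, r1, r5 → r3=0x47
body[6] xor  r2, r4, r3 → r2=0x92
body[7] sub  r2, r0, r2 → r2=0xbd
body[8] add  r4, r3, #39 → r4=0x6e
epilogue: pop r3=0x8d, sp=0xd2
epilogue: pop r2=0xfa, sp=0xd3
epilogue: pop r0=0x9a, sp=0xd4
r4 is caller-saved → body value

REG = 0x6e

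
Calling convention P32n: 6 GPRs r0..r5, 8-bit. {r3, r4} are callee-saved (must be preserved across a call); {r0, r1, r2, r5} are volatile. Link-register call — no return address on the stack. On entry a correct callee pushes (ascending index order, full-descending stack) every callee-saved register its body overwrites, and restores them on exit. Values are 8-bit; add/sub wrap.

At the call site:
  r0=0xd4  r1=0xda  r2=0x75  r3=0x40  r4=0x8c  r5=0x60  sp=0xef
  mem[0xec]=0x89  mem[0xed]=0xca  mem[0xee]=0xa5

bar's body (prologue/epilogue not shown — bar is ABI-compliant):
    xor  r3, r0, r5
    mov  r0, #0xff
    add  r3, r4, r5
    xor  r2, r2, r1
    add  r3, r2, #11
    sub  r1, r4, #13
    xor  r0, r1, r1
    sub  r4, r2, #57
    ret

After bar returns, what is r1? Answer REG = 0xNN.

REG = 0x7f

prologue: push r3 → mem[0xee]=0x40, sp=0xee
prologue: push r4 → mem[0xed]=0x8c, sp=0xed
body[0] xor  r3, r0, r5 → r3=0xb4
body[1] mov  r0, #0xff → r0=0xff
body[2] add  r3, r4, r5 → r3=0xec
body[3] xor  r2, r2, r1 → r2=0xaf
body[4] add  r3, r2, #11 → r3=0xba
body[5] sub  r1, r4, #13 → r1=0x7f
body[6] xor  r0, r1, r1 → r0=0x00
body[7] sub  r4, r2, #57 → r4=0x76
epilogue: pop r4=0x8c, sp=0xee
epilogue: pop r3=0x40, sp=0xef
r1 is caller-saved → body value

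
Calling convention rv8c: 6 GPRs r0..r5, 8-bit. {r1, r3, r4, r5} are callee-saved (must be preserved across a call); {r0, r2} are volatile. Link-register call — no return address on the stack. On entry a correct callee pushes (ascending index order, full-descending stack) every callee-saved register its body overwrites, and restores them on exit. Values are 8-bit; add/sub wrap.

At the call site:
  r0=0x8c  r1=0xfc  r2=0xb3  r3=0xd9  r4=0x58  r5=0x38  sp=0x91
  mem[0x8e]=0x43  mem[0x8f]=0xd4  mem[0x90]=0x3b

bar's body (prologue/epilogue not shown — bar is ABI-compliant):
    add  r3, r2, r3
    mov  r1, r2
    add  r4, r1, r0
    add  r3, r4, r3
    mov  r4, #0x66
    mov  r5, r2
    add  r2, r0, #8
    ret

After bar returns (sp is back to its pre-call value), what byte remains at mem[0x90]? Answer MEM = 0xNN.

prologue: push r1 -> mem[0x90]=0xfc, sp=0x90
prologue: push r3 -> mem[0x8f]=0xd9, sp=0x8f
prologue: push r4 -> mem[0x8e]=0x58, sp=0x8e
prologue: push r5 -> mem[0x8d]=0x38, sp=0x8d
body[0] add  r3, r2, r3 -> r3=0x8c
body[1] mov  r1, r2 -> r1=0xb3
body[2] add  r4, r1, r0 -> r4=0x3f
body[3] add  r3, r4, r3 -> r3=0xcb
body[4] mov  r4, #0x66 -> r4=0x66
body[5] mov  r5, r2 -> r5=0xb3
body[6] add  r2, r0, #8 -> r2=0x94
epilogue: pop r5=0x38, sp=0x8e
epilogue: pop r4=0x58, sp=0x8f
epilogue: pop r3=0xd9, sp=0x90
epilogue: pop r1=0xfc, sp=0x91
prologue pushed ['r1', 'r3', 'r4', 'r5'] at ['0x90', '0x8f', '0x8e', '0x8d']

MEM = 0xfc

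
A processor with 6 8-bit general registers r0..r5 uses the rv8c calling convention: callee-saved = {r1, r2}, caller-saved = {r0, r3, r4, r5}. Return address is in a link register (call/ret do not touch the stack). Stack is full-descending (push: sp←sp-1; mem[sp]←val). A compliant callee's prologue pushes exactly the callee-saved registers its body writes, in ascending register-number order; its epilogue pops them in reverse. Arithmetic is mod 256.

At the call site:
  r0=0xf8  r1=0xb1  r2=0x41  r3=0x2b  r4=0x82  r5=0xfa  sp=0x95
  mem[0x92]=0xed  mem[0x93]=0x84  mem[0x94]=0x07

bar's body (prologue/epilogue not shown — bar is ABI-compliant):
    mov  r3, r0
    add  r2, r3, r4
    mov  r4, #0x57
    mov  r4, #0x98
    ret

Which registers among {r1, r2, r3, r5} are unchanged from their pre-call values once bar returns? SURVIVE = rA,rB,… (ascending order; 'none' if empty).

prologue: push r2 → mem[0x94]=0x41, sp=0x94
body[0] mov  r3, r0 → r3=0xf8
body[1] add  r2, r3, r4 → r2=0x7a
body[2] mov  r4, #0x57 → r4=0x57
body[3] mov  r4, #0x98 → r4=0x98
epilogue: pop r2=0x41, sp=0x95
r1: callee-saved, written=False
r2: callee-saved, written=True
r3: caller-saved, written=True
r5: caller-saved, written=False

SURVIVE = r1,r2,r5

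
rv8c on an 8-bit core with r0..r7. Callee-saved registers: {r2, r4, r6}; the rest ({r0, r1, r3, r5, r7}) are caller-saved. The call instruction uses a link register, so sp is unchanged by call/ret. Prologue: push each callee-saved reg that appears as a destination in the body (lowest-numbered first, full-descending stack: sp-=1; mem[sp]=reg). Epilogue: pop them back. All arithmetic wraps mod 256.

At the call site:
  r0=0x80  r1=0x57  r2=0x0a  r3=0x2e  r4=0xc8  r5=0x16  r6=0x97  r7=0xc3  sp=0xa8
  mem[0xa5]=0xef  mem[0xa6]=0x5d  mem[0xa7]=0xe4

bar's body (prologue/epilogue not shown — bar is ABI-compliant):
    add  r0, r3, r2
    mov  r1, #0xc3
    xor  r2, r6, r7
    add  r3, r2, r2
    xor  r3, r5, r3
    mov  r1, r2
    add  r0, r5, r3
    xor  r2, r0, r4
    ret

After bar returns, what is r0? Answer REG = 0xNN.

REG = 0xd4

prologue: push r2 → mem[0xa7]=0x0a, sp=0xa7
body[0] add  r0, r3, r2 → r0=0x38
body[1] mov  r1, #0xc3 → r1=0xc3
body[2] xor  r2, r6, r7 → r2=0x54
body[3] add  r3, r2, r2 → r3=0xa8
body[4] xor  r3, r5, r3 → r3=0xbe
body[5] mov  r1, r2 → r1=0x54
body[6] add  r0, r5, r3 → r0=0xd4
body[7] xor  r2, r0, r4 → r2=0x1c
epilogue: pop r2=0x0a, sp=0xa8
r0 is caller-saved → body value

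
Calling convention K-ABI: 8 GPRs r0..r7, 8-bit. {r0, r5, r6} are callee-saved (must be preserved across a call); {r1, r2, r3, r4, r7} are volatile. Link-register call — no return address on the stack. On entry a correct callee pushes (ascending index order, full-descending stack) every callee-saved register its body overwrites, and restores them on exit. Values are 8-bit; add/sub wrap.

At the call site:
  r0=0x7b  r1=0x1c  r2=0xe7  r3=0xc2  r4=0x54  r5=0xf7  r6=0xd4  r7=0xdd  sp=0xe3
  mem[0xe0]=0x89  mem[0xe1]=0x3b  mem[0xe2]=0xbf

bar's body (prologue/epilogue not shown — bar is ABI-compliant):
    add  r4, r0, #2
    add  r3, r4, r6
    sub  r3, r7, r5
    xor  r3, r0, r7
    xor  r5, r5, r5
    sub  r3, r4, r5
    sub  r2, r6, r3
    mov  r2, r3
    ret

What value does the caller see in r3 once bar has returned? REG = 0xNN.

prologue: push r5 → mem[0xe2]=0xf7, sp=0xe2
body[0] add  r4, r0, #2 → r4=0x7d
body[1] add  r3, r4, r6 → r3=0x51
body[2] sub  r3, r7, r5 → r3=0xe6
body[3] xor  r3, r0, r7 → r3=0xa6
body[4] xor  r5, r5, r5 → r5=0x00
body[5] sub  r3, r4, r5 → r3=0x7d
body[6] sub  r2, r6, r3 → r2=0x57
body[7] mov  r2, r3 → r2=0x7d
epilogue: pop r5=0xf7, sp=0xe3
r3 is caller-saved → body value

REG = 0x7d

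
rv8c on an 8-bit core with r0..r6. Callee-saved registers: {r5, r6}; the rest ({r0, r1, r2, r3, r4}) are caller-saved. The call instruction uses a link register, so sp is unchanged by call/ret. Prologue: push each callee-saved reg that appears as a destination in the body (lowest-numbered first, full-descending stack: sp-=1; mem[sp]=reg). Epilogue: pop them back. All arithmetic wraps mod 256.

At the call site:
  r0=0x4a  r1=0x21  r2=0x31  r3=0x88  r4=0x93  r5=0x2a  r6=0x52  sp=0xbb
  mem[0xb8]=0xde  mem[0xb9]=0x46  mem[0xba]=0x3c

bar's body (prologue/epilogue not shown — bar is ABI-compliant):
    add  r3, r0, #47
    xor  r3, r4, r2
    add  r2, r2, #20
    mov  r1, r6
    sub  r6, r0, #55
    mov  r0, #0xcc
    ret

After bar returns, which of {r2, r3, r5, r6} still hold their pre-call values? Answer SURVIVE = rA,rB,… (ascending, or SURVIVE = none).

prologue: push r6 -> mem[0xba]=0x52, sp=0xba
body[0] add  r3, r0, #47 -> r3=0x79
body[1] xor  r3, r4, r2 -> r3=0xa2
body[2] add  r2, r2, #20 -> r2=0x45
body[3] mov  r1, r6 -> r1=0x52
body[4] sub  r6, r0, #55 -> r6=0x13
body[5] mov  r0, #0xcc -> r0=0xcc
epilogue: pop r6=0x52, sp=0xbb
r2: caller-saved, written=True
r3: caller-saved, written=True
r5: callee-saved, written=False
r6: callee-saved, written=True

SURVIVE = r5,r6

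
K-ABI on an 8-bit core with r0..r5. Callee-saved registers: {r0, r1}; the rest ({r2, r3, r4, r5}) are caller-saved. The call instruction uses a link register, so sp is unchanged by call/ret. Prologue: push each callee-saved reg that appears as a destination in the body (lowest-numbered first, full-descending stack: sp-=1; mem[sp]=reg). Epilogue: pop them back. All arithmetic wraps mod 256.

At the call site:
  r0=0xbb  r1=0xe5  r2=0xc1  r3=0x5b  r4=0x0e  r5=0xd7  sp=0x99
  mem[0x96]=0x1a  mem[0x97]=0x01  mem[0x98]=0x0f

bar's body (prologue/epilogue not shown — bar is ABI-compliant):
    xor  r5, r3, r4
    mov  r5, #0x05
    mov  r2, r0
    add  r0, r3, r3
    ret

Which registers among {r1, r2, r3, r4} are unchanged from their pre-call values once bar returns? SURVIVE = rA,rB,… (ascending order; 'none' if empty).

SURVIVE = r1,r3,r4

prologue: push r0 -> mem[0x98]=0xbb, sp=0x98
body[0] xor  r5, r3, r4 -> r5=0x55
body[1] mov  r5, #0x05 -> r5=0x05
body[2] mov  r2, r0 -> r2=0xbb
body[3] add  r0, r3, r3 -> r0=0xb6
epilogue: pop r0=0xbb, sp=0x99
r1: callee-saved, written=False
r2: caller-saved, written=True
r3: caller-saved, written=False
r4: caller-saved, written=False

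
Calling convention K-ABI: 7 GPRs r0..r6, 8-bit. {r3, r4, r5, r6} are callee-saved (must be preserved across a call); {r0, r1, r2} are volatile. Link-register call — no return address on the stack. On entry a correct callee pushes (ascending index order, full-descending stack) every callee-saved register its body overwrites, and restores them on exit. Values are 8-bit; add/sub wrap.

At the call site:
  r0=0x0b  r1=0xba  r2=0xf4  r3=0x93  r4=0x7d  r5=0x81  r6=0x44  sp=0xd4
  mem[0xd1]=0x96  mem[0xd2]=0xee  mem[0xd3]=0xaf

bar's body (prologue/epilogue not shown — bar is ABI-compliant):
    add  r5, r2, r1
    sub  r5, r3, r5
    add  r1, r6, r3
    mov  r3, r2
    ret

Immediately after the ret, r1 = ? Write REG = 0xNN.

prologue: push r3 -> mem[0xd3]=0x93, sp=0xd3
prologue: push r5 -> mem[0xd2]=0x81, sp=0xd2
body[0] add  r5, r2, r1 -> r5=0xae
body[1] sub  r5, r3, r5 -> r5=0xe5
body[2] add  r1, r6, r3 -> r1=0xd7
body[3] mov  r3, r2 -> r3=0xf4
epilogue: pop r5=0x81, sp=0xd3
epilogue: pop r3=0x93, sp=0xd4
r1 is caller-saved -> body value

REG = 0xd7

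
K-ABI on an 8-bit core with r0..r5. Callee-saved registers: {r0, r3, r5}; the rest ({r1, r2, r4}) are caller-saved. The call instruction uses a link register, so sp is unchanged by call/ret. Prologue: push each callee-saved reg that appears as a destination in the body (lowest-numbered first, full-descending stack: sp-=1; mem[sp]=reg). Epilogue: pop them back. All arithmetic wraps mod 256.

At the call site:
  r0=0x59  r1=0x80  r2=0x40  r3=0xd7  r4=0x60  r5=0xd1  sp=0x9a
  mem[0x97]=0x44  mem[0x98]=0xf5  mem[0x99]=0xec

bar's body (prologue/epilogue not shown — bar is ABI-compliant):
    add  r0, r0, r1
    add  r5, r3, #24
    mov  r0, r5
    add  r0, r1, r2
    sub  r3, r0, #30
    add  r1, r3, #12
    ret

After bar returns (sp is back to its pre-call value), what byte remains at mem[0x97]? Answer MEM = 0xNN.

MEM = 0xd1

prologue: push r0 → mem[0x99]=0x59, sp=0x99
prologue: push r3 → mem[0x98]=0xd7, sp=0x98
prologue: push r5 → mem[0x97]=0xd1, sp=0x97
body[0] add  r0, r0, r1 → r0=0xd9
body[1] add  r5, r3, #24 → r5=0xef
body[2] mov  r0, r5 → r0=0xef
body[3] add  r0, r1, r2 → r0=0xc0
body[4] sub  r3, r0, #30 → r3=0xa2
body[5] add  r1, r3, #12 → r1=0xae
epilogue: pop r5=0xd1, sp=0x98
epilogue: pop r3=0xd7, sp=0x99
epilogue: pop r0=0x59, sp=0x9a
prologue pushed ['r0', 'r3', 'r5'] at ['0x99', '0x98', '0x97']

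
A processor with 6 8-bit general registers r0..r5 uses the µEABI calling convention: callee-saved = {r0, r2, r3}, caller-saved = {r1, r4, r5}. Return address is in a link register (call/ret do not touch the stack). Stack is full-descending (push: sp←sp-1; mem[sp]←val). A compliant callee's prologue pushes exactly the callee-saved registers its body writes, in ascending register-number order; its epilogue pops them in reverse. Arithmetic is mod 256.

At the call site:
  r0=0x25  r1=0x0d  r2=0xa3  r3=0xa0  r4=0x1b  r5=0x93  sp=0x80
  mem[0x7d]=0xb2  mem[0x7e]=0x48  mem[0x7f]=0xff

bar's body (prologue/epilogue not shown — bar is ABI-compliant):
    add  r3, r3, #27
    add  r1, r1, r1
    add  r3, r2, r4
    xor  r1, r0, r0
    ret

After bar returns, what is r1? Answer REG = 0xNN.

REG = 0x00

prologue: push r3 -> mem[0x7f]=0xa0, sp=0x7f
body[0] add  r3, r3, #27 -> r3=0xbb
body[1] add  r1, r1, r1 -> r1=0x1a
body[2] add  r3, r2, r4 -> r3=0xbe
body[3] xor  r1, r0, r0 -> r1=0x00
epilogue: pop r3=0xa0, sp=0x80
r1 is caller-saved -> body value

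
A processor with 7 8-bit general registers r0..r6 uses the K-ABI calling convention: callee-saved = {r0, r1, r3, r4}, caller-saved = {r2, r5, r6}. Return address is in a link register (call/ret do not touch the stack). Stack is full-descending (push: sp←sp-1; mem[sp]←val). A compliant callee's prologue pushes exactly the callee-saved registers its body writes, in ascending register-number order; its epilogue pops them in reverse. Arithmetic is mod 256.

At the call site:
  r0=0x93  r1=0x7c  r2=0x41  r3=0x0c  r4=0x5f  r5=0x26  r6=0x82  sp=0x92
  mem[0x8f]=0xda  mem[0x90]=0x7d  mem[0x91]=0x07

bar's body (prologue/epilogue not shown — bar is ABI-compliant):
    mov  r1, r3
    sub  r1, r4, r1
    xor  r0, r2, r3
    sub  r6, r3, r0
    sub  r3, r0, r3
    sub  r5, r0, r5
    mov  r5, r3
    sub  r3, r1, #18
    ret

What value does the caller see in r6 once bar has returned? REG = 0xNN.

REG = 0xbf

prologue: push r0 → mem[0x91]=0x93, sp=0x91
prologue: push r1 → mem[0x90]=0x7c, sp=0x90
prologue: push r3 → mem[0x8f]=0x0c, sp=0x8f
body[0] mov  r1, r3 → r1=0x0c
body[1] sub  r1, r4, r1 → r1=0x53
body[2] xor  r0, r2, r3 → r0=0x4d
body[3] sub  r6, r3, r0 → r6=0xbf
body[4] sub  r3, r0, r3 → r3=0x41
body[5] sub  r5, r0, r5 → r5=0x27
body[6] mov  r5, r3 → r5=0x41
body[7] sub  r3, r1, #18 → r3=0x41
epilogue: pop r3=0x0c, sp=0x90
epilogue: pop r1=0x7c, sp=0x91
epilogue: pop r0=0x93, sp=0x92
r6 is caller-saved → body value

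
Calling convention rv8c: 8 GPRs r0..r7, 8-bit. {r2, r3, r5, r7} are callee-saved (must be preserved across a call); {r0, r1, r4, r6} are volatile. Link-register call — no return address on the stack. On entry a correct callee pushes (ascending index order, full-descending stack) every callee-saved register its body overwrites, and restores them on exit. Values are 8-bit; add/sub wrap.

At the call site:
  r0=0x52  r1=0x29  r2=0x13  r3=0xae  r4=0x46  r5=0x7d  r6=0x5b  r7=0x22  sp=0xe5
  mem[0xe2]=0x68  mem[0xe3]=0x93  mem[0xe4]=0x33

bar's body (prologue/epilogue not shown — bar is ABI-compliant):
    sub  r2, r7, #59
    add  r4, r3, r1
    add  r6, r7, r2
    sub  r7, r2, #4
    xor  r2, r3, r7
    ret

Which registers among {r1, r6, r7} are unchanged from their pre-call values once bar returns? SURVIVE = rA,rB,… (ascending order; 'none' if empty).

prologue: push r2 -> mem[0xe4]=0x13, sp=0xe4
prologue: push r7 -> mem[0xe3]=0x22, sp=0xe3
body[0] sub  r2, r7, #59 -> r2=0xe7
body[1] add  r4, r3, r1 -> r4=0xd7
body[2] add  r6, r7, r2 -> r6=0x09
body[3] sub  r7, r2, #4 -> r7=0xe3
body[4] xor  r2, r3, r7 -> r2=0x4d
epilogue: pop r7=0x22, sp=0xe4
epilogue: pop r2=0x13, sp=0xe5
r1: caller-saved, written=False
r6: caller-saved, written=True
r7: callee-saved, written=True

SURVIVE = r1,r7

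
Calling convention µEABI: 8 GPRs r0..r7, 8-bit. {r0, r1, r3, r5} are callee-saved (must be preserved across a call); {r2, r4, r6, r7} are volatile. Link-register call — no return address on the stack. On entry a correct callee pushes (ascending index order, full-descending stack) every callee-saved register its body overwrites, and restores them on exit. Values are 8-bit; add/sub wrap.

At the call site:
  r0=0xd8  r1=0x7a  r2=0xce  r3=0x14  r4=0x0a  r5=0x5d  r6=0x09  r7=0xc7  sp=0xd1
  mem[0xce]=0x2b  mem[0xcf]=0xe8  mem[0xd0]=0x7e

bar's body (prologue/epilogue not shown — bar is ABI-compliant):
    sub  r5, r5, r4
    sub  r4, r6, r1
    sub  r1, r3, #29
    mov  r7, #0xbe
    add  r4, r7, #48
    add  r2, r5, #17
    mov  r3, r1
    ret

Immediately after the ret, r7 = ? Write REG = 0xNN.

prologue: push r1 -> mem[0xd0]=0x7a, sp=0xd0
prologue: push r3 -> mem[0xcf]=0x14, sp=0xcf
prologue: push r5 -> mem[0xce]=0x5d, sp=0xce
body[0] sub  r5, r5, r4 -> r5=0x53
body[1] sub  r4, r6, r1 -> r4=0x8f
body[2] sub  r1, r3, #29 -> r1=0xf7
body[3] mov  r7, #0xbe -> r7=0xbe
body[4] add  r4, r7, #48 -> r4=0xee
body[5] add  r2, r5, #17 -> r2=0x64
body[6] mov  r3, r1 -> r3=0xf7
epilogue: pop r5=0x5d, sp=0xcf
epilogue: pop r3=0x14, sp=0xd0
epilogue: pop r1=0x7a, sp=0xd1
r7 is caller-saved -> body value

REG = 0xbe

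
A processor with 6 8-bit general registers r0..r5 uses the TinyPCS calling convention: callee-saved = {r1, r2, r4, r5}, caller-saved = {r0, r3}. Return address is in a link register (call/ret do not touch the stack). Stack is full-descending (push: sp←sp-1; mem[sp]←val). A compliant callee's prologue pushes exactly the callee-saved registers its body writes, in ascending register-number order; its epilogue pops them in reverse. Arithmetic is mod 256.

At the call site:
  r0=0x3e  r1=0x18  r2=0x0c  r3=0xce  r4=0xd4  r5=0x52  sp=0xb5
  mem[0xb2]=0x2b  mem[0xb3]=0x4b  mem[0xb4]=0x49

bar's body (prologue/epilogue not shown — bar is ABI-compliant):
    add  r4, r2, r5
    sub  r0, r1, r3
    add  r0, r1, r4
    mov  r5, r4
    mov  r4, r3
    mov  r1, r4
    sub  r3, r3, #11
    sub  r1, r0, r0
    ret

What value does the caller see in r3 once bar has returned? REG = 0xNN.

prologue: push r1 -> mem[0xb4]=0x18, sp=0xb4
prologue: push r4 -> mem[0xb3]=0xd4, sp=0xb3
prologue: push r5 -> mem[0xb2]=0x52, sp=0xb2
body[0] add  r4, r2, r5 -> r4=0x5e
body[1] sub  r0, r1, r3 -> r0=0x4a
body[2] add  r0, r1, r4 -> r0=0x76
body[3] mov  r5, r4 -> r5=0x5e
body[4] mov  r4, r3 -> r4=0xce
body[5] mov  r1, r4 -> r1=0xce
body[6] sub  r3, r3, #11 -> r3=0xc3
body[7] sub  r1, r0, r0 -> r1=0x00
epilogue: pop r5=0x52, sp=0xb3
epilogue: pop r4=0xd4, sp=0xb4
epilogue: pop r1=0x18, sp=0xb5
r3 is caller-saved -> body value

REG = 0xc3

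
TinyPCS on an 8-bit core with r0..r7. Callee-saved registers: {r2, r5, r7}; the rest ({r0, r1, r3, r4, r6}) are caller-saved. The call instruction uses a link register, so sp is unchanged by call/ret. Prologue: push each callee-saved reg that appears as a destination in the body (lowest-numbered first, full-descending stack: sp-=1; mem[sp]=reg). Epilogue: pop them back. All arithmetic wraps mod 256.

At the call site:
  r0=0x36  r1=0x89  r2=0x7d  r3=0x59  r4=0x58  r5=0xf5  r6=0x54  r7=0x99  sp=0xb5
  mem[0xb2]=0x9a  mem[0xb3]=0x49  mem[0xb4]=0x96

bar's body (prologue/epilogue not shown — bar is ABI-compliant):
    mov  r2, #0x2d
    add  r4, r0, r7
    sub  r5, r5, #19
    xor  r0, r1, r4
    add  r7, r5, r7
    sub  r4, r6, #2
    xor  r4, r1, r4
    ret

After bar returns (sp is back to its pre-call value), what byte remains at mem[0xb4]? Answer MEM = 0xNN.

MEM = 0x7d

prologue: push r2 → mem[0xb4]=0x7d, sp=0xb4
prologue: push r5 → mem[0xb3]=0xf5, sp=0xb3
prologue: push r7 → mem[0xb2]=0x99, sp=0xb2
body[0] mov  r2, #0x2d → r2=0x2d
body[1] add  r4, r0, r7 → r4=0xcf
body[2] sub  r5, r5, #19 → r5=0xe2
body[3] xor  r0, r1, r4 → r0=0x46
body[4] add  r7, r5, r7 → r7=0x7b
body[5] sub  r4, r6, #2 → r4=0x52
body[6] xor  r4, r1, r4 → r4=0xdb
epilogue: pop r7=0x99, sp=0xb3
epilogue: pop r5=0xf5, sp=0xb4
epilogue: pop r2=0x7d, sp=0xb5
prologue pushed ['r2', 'r5', 'r7'] at ['0xb4', '0xb3', '0xb2']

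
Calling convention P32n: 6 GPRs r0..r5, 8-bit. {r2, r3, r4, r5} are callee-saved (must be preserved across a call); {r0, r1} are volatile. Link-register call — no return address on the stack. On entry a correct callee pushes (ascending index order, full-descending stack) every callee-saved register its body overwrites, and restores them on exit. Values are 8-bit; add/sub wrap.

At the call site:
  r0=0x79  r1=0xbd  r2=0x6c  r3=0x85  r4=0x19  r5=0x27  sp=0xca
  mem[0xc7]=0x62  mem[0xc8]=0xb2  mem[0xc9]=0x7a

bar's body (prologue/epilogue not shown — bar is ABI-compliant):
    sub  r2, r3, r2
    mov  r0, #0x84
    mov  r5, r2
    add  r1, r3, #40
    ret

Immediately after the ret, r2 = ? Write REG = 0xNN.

prologue: push r2 → mem[0xc9]=0x6c, sp=0xc9
prologue: push r5 → mem[0xc8]=0x27, sp=0xc8
body[0] sub  r2, r3, r2 → r2=0x19
body[1] mov  r0, #0x84 → r0=0x84
body[2] mov  r5, r2 → r5=0x19
body[3] add  r1, r3, #40 → r1=0xad
epilogue: pop r5=0x27, sp=0xc9
epilogue: pop r2=0x6c, sp=0xca
r2 is callee-saved → restored

REG = 0x6c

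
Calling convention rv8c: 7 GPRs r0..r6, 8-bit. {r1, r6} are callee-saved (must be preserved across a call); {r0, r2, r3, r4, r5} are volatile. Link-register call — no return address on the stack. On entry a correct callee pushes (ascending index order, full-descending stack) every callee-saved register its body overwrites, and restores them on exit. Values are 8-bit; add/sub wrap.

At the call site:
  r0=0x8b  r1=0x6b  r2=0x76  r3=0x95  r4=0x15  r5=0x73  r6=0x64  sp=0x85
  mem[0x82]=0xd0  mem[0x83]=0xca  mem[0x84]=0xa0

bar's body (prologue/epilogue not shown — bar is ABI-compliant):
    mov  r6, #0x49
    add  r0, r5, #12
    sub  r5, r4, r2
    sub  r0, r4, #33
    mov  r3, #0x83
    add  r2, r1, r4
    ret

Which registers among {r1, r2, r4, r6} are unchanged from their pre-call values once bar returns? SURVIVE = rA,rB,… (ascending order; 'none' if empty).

prologue: push r6 -> mem[0x84]=0x64, sp=0x84
body[0] mov  r6, #0x49 -> r6=0x49
body[1] add  r0, r5, #12 -> r0=0x7f
body[2] sub  r5, r4, r2 -> r5=0x9f
body[3] sub  r0, r4, #33 -> r0=0xf4
body[4] mov  r3, #0x83 -> r3=0x83
body[5] add  r2, r1, r4 -> r2=0x80
epilogue: pop r6=0x64, sp=0x85
r1: callee-saved, written=False
r2: caller-saved, written=True
r4: caller-saved, written=False
r6: callee-saved, written=True

SURVIVE = r1,r4,r6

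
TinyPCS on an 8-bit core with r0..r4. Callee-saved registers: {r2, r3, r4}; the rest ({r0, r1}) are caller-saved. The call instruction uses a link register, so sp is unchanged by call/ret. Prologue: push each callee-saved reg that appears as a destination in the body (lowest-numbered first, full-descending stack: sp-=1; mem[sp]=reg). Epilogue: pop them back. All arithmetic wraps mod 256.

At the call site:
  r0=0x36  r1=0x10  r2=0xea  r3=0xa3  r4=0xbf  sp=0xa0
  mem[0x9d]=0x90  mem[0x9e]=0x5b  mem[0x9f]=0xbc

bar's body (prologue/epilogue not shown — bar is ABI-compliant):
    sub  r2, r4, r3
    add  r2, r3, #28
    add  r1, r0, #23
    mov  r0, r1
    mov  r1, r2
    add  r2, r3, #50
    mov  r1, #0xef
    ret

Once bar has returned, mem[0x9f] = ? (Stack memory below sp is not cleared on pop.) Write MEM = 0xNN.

prologue: push r2 -> mem[0x9f]=0xea, sp=0x9f
body[0] sub  r2, r4, r3 -> r2=0x1c
body[1] add  r2, r3, #28 -> r2=0xbf
body[2] add  r1, r0, #23 -> r1=0x4d
body[3] mov  r0, r1 -> r0=0x4d
body[4] mov  r1, r2 -> r1=0xbf
body[5] add  r2, r3, #50 -> r2=0xd5
body[6] mov  r1, #0xef -> r1=0xef
epilogue: pop r2=0xea, sp=0xa0
prologue pushed ['r2'] at ['0x9f']

MEM = 0xea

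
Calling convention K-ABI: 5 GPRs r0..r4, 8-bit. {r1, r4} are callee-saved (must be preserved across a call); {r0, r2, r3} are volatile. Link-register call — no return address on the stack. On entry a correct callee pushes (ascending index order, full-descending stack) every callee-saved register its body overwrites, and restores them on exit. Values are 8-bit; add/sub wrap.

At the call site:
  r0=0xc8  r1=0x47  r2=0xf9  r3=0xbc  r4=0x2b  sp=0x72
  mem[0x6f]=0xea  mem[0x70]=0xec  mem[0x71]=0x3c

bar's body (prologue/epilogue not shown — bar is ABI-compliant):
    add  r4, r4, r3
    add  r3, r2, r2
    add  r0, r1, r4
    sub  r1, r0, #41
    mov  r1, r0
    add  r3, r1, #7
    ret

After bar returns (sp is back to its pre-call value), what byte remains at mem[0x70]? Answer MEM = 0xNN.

prologue: push r1 → mem[0x71]=0x47, sp=0x71
prologue: push r4 → mem[0x70]=0x2b, sp=0x70
body[0] add  r4, r4, r3 → r4=0xe7
body[1] add  r3, r2, r2 → r3=0xf2
body[2] add  r0, r1, r4 → r0=0x2e
body[3] sub  r1, r0, #41 → r1=0x05
body[4] mov  r1, r0 → r1=0x2e
body[5] add  r3, r1, #7 → r3=0x35
epilogue: pop r4=0x2b, sp=0x71
epilogue: pop r1=0x47, sp=0x72
prologue pushed ['r1', 'r4'] at ['0x71', '0x70']

MEM = 0x2b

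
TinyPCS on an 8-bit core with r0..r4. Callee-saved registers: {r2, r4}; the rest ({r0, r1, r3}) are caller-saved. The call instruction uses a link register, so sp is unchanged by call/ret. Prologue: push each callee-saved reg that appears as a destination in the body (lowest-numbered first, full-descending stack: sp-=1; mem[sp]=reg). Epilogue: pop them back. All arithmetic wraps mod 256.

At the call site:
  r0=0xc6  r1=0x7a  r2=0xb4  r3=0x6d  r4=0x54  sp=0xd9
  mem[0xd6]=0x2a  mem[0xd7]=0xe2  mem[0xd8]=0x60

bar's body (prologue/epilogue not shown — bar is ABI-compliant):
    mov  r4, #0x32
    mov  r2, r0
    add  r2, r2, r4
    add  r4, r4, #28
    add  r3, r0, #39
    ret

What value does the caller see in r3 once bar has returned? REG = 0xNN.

prologue: push r2 → mem[0xd8]=0xb4, sp=0xd8
prologue: push r4 → mem[0xd7]=0x54, sp=0xd7
body[0] mov  r4, #0x32 → r4=0x32
body[1] mov  r2, r0 → r2=0xc6
body[2] add  r2, r2, r4 → r2=0xf8
body[3] add  r4, r4, #28 → r4=0x4e
body[4] add  r3, r0, #39 → r3=0xed
epilogue: pop r4=0x54, sp=0xd8
epilogue: pop r2=0xb4, sp=0xd9
r3 is caller-saved → body value

REG = 0xed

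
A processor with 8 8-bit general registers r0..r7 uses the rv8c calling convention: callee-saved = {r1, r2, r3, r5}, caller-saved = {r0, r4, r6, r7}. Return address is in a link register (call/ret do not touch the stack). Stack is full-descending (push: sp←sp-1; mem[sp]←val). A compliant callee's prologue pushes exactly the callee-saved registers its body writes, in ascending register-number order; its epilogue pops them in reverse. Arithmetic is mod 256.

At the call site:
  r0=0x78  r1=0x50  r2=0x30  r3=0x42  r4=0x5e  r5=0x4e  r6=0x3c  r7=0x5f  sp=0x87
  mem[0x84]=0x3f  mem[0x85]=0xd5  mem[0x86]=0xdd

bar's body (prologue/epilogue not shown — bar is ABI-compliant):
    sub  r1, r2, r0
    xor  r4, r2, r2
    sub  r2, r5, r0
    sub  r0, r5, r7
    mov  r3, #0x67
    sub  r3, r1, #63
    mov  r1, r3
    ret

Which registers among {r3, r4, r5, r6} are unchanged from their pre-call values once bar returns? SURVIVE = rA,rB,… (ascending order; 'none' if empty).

prologue: push r1 → mem[0x86]=0x50, sp=0x86
prologue: push r2 → mem[0x85]=0x30, sp=0x85
prologue: push r3 → mem[0x84]=0x42, sp=0x84
body[0] sub  r1, r2, r0 → r1=0xb8
body[1] xor  r4, r2, r2 → r4=0x00
body[2] sub  r2, r5, r0 → r2=0xd6
body[3] sub  r0, r5, r7 → r0=0xef
body[4] mov  r3, #0x67 → r3=0x67
body[5] sub  r3, r1, #63 → r3=0x79
body[6] mov  r1, r3 → r1=0x79
epilogue: pop r3=0x42, sp=0x85
epilogue: pop r2=0x30, sp=0x86
epilogue: pop r1=0x50, sp=0x87
r3: callee-saved, written=True
r4: caller-saved, written=True
r5: callee-saved, written=False
r6: caller-saved, written=False

SURVIVE = r3,r5,r6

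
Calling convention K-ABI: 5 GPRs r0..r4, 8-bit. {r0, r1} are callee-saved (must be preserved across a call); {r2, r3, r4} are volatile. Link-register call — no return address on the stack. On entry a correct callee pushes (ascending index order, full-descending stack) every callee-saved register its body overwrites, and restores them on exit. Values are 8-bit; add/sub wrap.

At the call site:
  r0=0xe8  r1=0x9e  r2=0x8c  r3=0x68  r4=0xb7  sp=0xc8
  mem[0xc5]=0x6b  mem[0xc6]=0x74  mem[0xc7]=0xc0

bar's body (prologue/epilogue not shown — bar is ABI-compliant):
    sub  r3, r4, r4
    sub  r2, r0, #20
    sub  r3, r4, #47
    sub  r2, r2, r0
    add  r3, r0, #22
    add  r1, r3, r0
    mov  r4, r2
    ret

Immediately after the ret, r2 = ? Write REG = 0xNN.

REG = 0xec

prologue: push r1 -> mem[0xc7]=0x9e, sp=0xc7
body[0] sub  r3, r4, r4 -> r3=0x00
body[1] sub  r2, r0, #20 -> r2=0xd4
body[2] sub  r3, r4, #47 -> r3=0x88
body[3] sub  r2, r2, r0 -> r2=0xec
body[4] add  r3, r0, #22 -> r3=0xfe
body[5] add  r1, r3, r0 -> r1=0xe6
body[6] mov  r4, r2 -> r4=0xec
epilogue: pop r1=0x9e, sp=0xc8
r2 is caller-saved -> body value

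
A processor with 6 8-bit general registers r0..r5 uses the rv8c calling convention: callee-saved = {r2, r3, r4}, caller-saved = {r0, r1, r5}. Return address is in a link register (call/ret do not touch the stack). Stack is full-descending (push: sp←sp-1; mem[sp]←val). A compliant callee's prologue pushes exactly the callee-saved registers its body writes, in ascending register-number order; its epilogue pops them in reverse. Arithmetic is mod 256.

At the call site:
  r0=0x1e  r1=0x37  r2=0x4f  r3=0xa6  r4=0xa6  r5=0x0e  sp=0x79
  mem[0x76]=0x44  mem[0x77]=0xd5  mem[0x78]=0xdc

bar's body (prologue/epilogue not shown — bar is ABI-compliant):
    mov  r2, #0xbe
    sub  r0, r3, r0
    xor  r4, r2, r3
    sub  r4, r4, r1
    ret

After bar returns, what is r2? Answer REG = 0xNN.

REG = 0x4f

prologue: push r2 -> mem[0x78]=0x4f, sp=0x78
prologue: push r4 -> mem[0x77]=0xa6, sp=0x77
body[0] mov  r2, #0xbe -> r2=0xbe
body[1] sub  r0, r3, r0 -> r0=0x88
body[2] xor  r4, r2, r3 -> r4=0x18
body[3] sub  r4, r4, r1 -> r4=0xe1
epilogue: pop r4=0xa6, sp=0x78
epilogue: pop r2=0x4f, sp=0x79
r2 is callee-saved -> restored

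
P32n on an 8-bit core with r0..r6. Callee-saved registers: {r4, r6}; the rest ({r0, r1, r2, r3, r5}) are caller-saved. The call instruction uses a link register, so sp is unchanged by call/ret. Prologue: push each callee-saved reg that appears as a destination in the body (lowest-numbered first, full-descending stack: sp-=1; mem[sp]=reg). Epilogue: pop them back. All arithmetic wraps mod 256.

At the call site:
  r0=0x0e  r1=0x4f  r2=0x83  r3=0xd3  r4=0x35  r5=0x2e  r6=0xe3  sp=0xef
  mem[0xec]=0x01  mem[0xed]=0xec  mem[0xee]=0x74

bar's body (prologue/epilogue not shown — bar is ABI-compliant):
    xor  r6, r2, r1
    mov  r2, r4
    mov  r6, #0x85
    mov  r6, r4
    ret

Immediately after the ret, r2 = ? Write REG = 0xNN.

REG = 0x35

prologue: push r6 → mem[0xee]=0xe3, sp=0xee
body[0] xor  r6, r2, r1 → r6=0xcc
body[1] mov  r2, r4 → r2=0x35
body[2] mov  r6, #0x85 → r6=0x85
body[3] mov  r6, r4 → r6=0x35
epilogue: pop r6=0xe3, sp=0xef
r2 is caller-saved → body value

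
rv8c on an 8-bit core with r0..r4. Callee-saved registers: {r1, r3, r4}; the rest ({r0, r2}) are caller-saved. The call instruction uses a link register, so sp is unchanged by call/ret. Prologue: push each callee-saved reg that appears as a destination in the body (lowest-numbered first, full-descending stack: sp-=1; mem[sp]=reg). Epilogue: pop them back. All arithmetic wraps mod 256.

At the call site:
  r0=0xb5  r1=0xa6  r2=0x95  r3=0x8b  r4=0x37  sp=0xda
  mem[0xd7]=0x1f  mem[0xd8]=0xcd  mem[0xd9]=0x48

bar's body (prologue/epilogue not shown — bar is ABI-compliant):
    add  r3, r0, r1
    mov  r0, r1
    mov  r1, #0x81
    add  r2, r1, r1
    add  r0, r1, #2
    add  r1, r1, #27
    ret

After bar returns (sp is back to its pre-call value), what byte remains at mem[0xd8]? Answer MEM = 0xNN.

MEM = 0x8b

prologue: push r1 -> mem[0xd9]=0xa6, sp=0xd9
prologue: push r3 -> mem[0xd8]=0x8b, sp=0xd8
body[0] add  r3, r0, r1 -> r3=0x5b
body[1] mov  r0, r1 -> r0=0xa6
body[2] mov  r1, #0x81 -> r1=0x81
body[3] add  r2, r1, r1 -> r2=0x02
body[4] add  r0, r1, #2 -> r0=0x83
body[5] add  r1, r1, #27 -> r1=0x9c
epilogue: pop r3=0x8b, sp=0xd9
epilogue: pop r1=0xa6, sp=0xda
prologue pushed ['r1', 'r3'] at ['0xd9', '0xd8']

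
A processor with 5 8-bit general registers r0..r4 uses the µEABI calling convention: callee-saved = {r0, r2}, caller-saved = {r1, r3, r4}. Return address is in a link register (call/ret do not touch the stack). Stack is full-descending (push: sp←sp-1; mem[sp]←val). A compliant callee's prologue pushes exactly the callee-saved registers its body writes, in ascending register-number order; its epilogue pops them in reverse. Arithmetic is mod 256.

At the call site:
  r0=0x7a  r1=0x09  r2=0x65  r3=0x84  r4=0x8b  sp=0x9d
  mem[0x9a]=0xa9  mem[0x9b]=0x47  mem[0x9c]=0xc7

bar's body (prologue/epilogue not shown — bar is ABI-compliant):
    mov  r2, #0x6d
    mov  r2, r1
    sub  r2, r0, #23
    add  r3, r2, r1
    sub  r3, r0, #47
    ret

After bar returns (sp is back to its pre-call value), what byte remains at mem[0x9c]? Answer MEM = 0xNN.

MEM = 0x65

prologue: push r2 -> mem[0x9c]=0x65, sp=0x9c
body[0] mov  r2, #0x6d -> r2=0x6d
body[1] mov  r2, r1 -> r2=0x09
body[2] sub  r2, r0, #23 -> r2=0x63
body[3] add  r3, r2, r1 -> r3=0x6c
body[4] sub  r3, r0, #47 -> r3=0x4b
epilogue: pop r2=0x65, sp=0x9d
prologue pushed ['r2'] at ['0x9c']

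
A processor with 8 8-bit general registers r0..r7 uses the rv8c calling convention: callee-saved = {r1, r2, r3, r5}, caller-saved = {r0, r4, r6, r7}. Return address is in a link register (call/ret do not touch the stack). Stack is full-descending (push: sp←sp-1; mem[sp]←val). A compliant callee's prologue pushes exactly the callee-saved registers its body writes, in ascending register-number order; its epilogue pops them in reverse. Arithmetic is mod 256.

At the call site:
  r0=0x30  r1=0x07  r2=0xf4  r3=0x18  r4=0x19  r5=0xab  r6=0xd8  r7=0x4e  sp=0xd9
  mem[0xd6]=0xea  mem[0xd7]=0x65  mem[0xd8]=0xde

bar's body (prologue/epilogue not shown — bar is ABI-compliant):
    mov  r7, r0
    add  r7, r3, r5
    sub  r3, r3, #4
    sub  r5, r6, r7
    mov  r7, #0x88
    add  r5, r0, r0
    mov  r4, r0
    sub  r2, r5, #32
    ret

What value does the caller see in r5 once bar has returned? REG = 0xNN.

REG = 0xab

prologue: push r2 -> mem[0xd8]=0xf4, sp=0xd8
prologue: push r3 -> mem[0xd7]=0x18, sp=0xd7
prologue: push r5 -> mem[0xd6]=0xab, sp=0xd6
body[0] mov  r7, r0 -> r7=0x30
body[1] add  r7, r3, r5 -> r7=0xc3
body[2] sub  r3, r3, #4 -> r3=0x14
body[3] sub  r5, r6, r7 -> r5=0x15
body[4] mov  r7, #0x88 -> r7=0x88
body[5] add  r5, r0, r0 -> r5=0x60
body[6] mov  r4, r0 -> r4=0x30
body[7] sub  r2, r5, #32 -> r2=0x40
epilogue: pop r5=0xab, sp=0xd7
epilogue: pop r3=0x18, sp=0xd8
epilogue: pop r2=0xf4, sp=0xd9
r5 is callee-saved -> restored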